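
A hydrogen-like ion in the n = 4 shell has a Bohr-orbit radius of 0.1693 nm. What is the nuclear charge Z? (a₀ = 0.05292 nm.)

5

r_n = n²a₀/Z ⇒ Z = n²a₀/r = 4² × 0.05292 / 0.1693 ≈ 5.00
Z = 5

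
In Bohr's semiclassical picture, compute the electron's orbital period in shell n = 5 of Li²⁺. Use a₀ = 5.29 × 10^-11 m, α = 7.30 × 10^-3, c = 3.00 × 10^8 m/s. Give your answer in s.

2.11 × 10^-15 s

r = n²a₀/Z = 5²·5.29 × 10^-11/3 = 4.41 × 10^-10 m
v = Zαc/n = 3·0.00730·3.00 × 10^8/5 = 1.31 × 10^6 m/s
T = 2πr/v = 2.11 × 10^-15 s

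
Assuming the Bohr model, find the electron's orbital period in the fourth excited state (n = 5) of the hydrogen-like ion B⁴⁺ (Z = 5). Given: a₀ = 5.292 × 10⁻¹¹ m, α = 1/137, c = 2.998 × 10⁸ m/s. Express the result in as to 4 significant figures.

r = n²a₀/Z = 5²·5.292 × 10⁻¹¹/5 = 2.646 × 10⁻¹⁰ m
v = Zαc/n = 5·0.007299·2.998 × 10⁸/5 = 2.188 × 10⁶ m/s
T = 2πr/v = 7.597 × 10⁻¹⁶ s = 759.7 as

759.7 as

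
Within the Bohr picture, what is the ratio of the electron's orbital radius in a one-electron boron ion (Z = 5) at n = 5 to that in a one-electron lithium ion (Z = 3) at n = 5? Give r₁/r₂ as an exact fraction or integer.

r ∝ Z^-1 · n^2
r₁/r₂ = (5/3)^-1 · (5/5)^2 = 3/5

3/5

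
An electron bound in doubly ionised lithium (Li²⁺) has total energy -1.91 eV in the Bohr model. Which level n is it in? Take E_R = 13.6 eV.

8

E_n = −E_R Z²/n² ⇒ n² = E_R Z²/(−E_n) = 13.6 × 3² / 1.91 ≈ 64.08
n = 8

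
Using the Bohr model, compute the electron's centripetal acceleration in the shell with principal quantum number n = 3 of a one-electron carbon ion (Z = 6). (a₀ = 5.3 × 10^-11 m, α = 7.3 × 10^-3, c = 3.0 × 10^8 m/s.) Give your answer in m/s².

2.4 × 10^23 m/s²

r = n²a₀/Z = 8.0 × 10^-11 m, v = Zαc/n = 4.4 × 10^6 m/s
a = v²/r = (4.4 × 10^6)² / 8.0 × 10^-11 = 2.4 × 10^23 m/s²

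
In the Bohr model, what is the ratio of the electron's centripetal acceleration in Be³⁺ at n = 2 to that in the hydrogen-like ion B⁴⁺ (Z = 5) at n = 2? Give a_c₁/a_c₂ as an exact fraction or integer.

a_c ∝ Z^3 · n^-4
a_c₁/a_c₂ = (4/5)^3 · (2/2)^-4 = 64/125

64/125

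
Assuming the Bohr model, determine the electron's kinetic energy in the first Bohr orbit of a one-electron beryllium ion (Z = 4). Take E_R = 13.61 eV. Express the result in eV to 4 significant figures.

217.8 eV

For a Coulomb orbit the virial theorem gives K = −E_n.
E_n = −E_R·Z²/n², so K = E_R·Z²/n² = 13.61 × 4²/1² = 217.8 eV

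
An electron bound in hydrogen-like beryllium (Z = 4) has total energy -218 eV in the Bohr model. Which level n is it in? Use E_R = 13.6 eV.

E_n = −E_R Z²/n² ⇒ n² = E_R Z²/(−E_n) = 13.6 × 4² / 218 ≈ 1.00
n = 1

1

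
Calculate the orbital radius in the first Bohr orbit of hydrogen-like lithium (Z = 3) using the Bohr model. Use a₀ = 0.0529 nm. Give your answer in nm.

0.0176 nm

r_n = n²a₀/Z = 1² × 0.0529 / 3
    = 1 × 0.0529 / 3 = 0.0176 nm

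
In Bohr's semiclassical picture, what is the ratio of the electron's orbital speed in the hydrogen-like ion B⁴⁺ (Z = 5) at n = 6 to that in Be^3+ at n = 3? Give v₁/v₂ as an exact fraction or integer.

v ∝ Z^1 · n^-1
v₁/v₂ = (5/4)^1 · (6/3)^-1 = 5/8

5/8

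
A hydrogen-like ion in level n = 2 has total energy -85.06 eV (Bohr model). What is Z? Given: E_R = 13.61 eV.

E_n = −E_R Z²/n² ⇒ Z² = −E_n n²/E_R = 85.06 × 2² / 13.61 ≈ 25.00
Z = 5

5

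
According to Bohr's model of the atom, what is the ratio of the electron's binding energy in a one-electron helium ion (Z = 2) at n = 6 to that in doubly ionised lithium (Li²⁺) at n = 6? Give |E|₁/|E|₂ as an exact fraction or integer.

4/9

|E| ∝ Z^2 · n^-2
|E|₁/|E|₂ = (2/3)^2 · (6/6)^-2 = 4/9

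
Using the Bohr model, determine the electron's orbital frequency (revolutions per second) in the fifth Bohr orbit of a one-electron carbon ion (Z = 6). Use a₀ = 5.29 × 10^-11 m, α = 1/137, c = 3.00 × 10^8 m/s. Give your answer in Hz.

r = n²a₀/Z = 2.20 × 10^-10 m, v = Zαc/n = 2.63 × 10^6 m/s
f = v/(2πr) = 1.90 × 10^15 Hz

1.90 × 10^15 Hz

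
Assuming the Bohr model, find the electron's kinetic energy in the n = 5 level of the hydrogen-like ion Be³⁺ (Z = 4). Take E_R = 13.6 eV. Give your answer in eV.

For a Coulomb orbit the virial theorem gives K = −E_n.
E_n = −E_R·Z²/n², so K = E_R·Z²/n² = 13.6 × 4²/5² = 8.70 eV

8.70 eV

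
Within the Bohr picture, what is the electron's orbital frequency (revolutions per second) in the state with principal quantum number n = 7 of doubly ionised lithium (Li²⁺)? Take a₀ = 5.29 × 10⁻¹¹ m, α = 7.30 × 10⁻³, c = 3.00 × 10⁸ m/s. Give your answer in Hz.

r = n²a₀/Z = 8.64 × 10⁻¹⁰ m, v = Zαc/n = 9.39 × 10⁵ m/s
f = v/(2πr) = 1.73 × 10¹⁴ Hz

1.73 × 10¹⁴ Hz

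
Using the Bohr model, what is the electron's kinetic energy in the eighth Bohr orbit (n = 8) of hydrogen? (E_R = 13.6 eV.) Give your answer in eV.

For a Coulomb orbit the virial theorem gives K = −E_n.
E_n = −E_R·Z²/n², so K = E_R·Z²/n² = 13.6 × 1²/8² = 0.212 eV

0.212 eV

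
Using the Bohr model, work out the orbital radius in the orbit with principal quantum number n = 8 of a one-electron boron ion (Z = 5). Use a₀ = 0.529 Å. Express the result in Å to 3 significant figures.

r_n = n²a₀/Z = 8² × 0.529 / 5
    = 64 × 0.529 / 5 = 6.77 Å

6.77 Å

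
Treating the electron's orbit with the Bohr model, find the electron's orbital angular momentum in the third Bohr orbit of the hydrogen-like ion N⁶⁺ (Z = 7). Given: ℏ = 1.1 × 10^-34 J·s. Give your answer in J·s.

L_n = nℏ = 3 × 1.1 × 10^-34 = 3.3 × 10^-34 J·s

3.3 × 10^-34 J·s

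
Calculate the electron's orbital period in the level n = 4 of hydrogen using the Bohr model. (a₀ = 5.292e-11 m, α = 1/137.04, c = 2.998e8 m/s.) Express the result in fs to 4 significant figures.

9.727 fs

r = n²a₀/Z = 4²·5.292e-11/1 = 8.467e-10 m
v = Zαc/n = 1·0.007297·2.998e8/4 = 5.469e5 m/s
T = 2πr/v = 9.727e-15 s = 9.727 fs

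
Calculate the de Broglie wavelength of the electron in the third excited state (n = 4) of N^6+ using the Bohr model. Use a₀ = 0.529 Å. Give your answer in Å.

1.90 Å

The Bohr quantisation condition is nλ = 2πr_n.
r_n = n²a₀/Z = 1.21 Å
λ = 2πr_n/n = 2π·1.21/4 = 1.90 Å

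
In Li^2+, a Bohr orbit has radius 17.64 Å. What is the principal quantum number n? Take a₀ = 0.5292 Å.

10

r_n = n²a₀/Z ⇒ n² = rZ/a₀ = 17.64 × 3 / 0.5292 ≈ 100.00
n = 10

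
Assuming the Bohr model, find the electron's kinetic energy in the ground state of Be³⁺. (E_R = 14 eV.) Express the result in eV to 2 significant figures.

For a Coulomb orbit the virial theorem gives K = −E_n.
E_n = −E_R·Z²/n², so K = E_R·Z²/n² = 14 × 4²/1² = 220 eV

220 eV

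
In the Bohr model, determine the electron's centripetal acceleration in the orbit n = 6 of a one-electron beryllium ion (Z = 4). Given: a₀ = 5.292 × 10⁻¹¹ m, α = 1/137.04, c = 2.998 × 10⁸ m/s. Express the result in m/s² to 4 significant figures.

4.466 × 10²¹ m/s²

r = n²a₀/Z = 4.763 × 10⁻¹⁰ m, v = Zαc/n = 1.458 × 10⁶ m/s
a = v²/r = (1.458 × 10⁶)² / 4.763 × 10⁻¹⁰ = 4.466 × 10²¹ m/s²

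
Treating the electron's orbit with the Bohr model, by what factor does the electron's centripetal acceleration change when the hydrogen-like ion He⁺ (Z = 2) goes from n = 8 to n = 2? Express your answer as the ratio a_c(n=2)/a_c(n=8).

a_c ∝ Z^3 · n^-4; with Z fixed, a_c ∝ n^-4.
a_c(n=2)/a_c(n=8) = (2/8)^-4 = 256

256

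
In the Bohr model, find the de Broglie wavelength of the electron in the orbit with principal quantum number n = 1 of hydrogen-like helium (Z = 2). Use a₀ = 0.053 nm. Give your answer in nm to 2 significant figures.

The Bohr quantisation condition is nλ = 2πr_n.
r_n = n²a₀/Z = 0.026 nm
λ = 2πr_n/n = 2π·0.026/1 = 0.17 nm

0.17 nm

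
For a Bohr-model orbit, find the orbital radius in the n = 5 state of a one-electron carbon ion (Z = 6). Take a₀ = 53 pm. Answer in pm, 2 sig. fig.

220 pm

r_n = n²a₀/Z = 5² × 53 / 6
    = 25 × 53 / 6 = 220 pm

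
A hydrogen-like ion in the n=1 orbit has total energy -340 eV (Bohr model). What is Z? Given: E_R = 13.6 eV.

5

E_n = −E_R Z²/n² ⇒ Z² = −E_n n²/E_R = 340 × 1² / 13.6 ≈ 25.00
Z = 5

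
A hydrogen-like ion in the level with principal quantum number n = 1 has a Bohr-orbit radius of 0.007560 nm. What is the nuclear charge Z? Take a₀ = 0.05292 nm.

r_n = n²a₀/Z ⇒ Z = n²a₀/r = 1² × 0.05292 / 0.007560 ≈ 7.00
Z = 7

7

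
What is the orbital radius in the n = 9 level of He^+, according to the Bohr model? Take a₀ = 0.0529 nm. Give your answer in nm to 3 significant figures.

r_n = n²a₀/Z = 9² × 0.0529 / 2
    = 81 × 0.0529 / 2 = 2.14 nm

2.14 nm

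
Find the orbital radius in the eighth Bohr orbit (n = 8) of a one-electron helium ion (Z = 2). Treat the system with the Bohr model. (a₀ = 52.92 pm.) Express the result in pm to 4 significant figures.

r_n = n²a₀/Z = 8² × 52.92 / 2
    = 64 × 52.92 / 2 = 1693 pm

1693 pm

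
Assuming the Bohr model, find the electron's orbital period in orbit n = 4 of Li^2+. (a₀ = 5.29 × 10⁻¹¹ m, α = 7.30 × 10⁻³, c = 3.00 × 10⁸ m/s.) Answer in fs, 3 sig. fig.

1.08 fs

r = n²a₀/Z = 4²·5.29 × 10⁻¹¹/3 = 2.82 × 10⁻¹⁰ m
v = Zαc/n = 3·0.00730·3.00 × 10⁸/4 = 1.64 × 10⁶ m/s
T = 2πr/v = 1.08 × 10⁻¹⁵ s = 1.08 fs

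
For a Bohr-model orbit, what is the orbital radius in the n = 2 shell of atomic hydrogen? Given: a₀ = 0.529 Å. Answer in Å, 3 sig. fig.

2.12 Å

r_n = n²a₀/Z = 2² × 0.529 / 1
    = 4 × 0.529 / 1 = 2.12 Å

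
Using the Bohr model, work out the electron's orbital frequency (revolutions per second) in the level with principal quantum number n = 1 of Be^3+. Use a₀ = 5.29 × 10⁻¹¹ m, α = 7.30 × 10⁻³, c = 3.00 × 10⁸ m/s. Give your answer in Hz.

r = n²a₀/Z = 1.32 × 10⁻¹¹ m, v = Zαc/n = 8.76 × 10⁶ m/s
f = v/(2πr) = 1.05 × 10¹⁷ Hz

1.05 × 10¹⁷ Hz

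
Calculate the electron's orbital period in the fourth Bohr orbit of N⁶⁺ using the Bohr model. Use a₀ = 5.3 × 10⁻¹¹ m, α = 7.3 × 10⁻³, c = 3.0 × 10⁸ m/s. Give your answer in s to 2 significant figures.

2.0 × 10⁻¹⁶ s

r = n²a₀/Z = 4²·5.3 × 10⁻¹¹/7 = 1.2 × 10⁻¹⁰ m
v = Zαc/n = 7·0.0073·3.0 × 10⁸/4 = 3.8 × 10⁶ m/s
T = 2πr/v = 2.0 × 10⁻¹⁶ s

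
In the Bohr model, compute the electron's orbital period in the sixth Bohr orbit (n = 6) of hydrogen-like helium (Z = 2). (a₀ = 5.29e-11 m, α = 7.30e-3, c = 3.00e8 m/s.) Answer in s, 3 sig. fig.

r = n²a₀/Z = 6²·5.29e-11/2 = 9.52e-10 m
v = Zαc/n = 2·0.00730·3.00e8/6 = 7.30e5 m/s
T = 2πr/v = 8.20e-15 s

8.20e-15 s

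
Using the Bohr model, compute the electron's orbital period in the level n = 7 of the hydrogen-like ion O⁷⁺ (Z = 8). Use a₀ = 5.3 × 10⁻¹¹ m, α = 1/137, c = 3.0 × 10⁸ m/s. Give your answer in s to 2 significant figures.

8.2 × 10⁻¹⁶ s

r = n²a₀/Z = 7²·5.3 × 10⁻¹¹/8 = 3.2 × 10⁻¹⁰ m
v = Zαc/n = 8·0.0073·3.0 × 10⁸/7 = 2.5 × 10⁶ m/s
T = 2πr/v = 8.2 × 10⁻¹⁶ s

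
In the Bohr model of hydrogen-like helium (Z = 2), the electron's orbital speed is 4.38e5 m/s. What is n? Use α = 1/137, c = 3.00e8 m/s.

10

v_n = Zαc/n ⇒ n = Zαc/v = 2 × 0.00730 × 3.00e8 / 4.38e5 ≈ 10.00
n = 10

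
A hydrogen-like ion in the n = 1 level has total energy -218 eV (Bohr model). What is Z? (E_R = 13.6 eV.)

E_n = −E_R Z²/n² ⇒ Z² = −E_n n²/E_R = 218 × 1² / 13.6 ≈ 16.03
Z = 4

4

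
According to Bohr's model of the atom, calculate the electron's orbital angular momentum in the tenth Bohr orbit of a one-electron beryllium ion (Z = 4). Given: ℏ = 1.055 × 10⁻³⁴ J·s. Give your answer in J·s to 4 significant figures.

1.055 × 10⁻³³ J·s

L_n = nℏ = 10 × 1.055 × 10⁻³⁴ = 1.055 × 10⁻³³ J·s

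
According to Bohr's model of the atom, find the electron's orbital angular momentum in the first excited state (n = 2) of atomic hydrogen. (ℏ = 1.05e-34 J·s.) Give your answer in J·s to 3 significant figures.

2.10e-34 J·s

L_n = nℏ = 2 × 1.05e-34 = 2.10e-34 J·s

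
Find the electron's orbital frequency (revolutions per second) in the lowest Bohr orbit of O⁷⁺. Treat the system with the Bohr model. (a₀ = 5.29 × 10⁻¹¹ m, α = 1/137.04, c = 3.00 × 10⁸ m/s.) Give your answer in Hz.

r = n²a₀/Z = 6.61 × 10⁻¹² m, v = Zαc/n = 1.75 × 10⁷ m/s
f = v/(2πr) = 4.22 × 10¹⁷ Hz

4.22 × 10¹⁷ Hz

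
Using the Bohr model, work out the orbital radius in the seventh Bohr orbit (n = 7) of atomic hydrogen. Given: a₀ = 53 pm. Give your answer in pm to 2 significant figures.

2600 pm

r_n = n²a₀/Z = 7² × 53 / 1
    = 49 × 53 / 1 = 2600 pm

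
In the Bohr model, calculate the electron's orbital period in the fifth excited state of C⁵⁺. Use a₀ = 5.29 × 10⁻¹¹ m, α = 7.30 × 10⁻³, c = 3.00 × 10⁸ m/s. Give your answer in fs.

0.911 fs

r = n²a₀/Z = 6²·5.29 × 10⁻¹¹/6 = 3.17 × 10⁻¹⁰ m
v = Zαc/n = 6·0.00730·3.00 × 10⁸/6 = 2.19 × 10⁶ m/s
T = 2πr/v = 9.11 × 10⁻¹⁶ s = 0.911 fs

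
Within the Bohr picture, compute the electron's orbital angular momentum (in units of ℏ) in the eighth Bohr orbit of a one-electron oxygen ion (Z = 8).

8

L_n = nℏ, so L/ℏ = n = 8.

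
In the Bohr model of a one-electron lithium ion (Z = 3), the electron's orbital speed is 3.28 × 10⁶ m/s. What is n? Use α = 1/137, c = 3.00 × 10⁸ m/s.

v_n = Zαc/n ⇒ n = Zαc/v = 3 × 0.00730 × 3.00 × 10⁸ / 3.28 × 10⁶ ≈ 2.00
n = 2

2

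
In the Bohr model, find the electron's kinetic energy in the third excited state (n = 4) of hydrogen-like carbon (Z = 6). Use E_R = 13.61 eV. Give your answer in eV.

30.62 eV

For a Coulomb orbit the virial theorem gives K = −E_n.
E_n = −E_R·Z²/n², so K = E_R·Z²/n² = 13.61 × 6²/4² = 30.62 eV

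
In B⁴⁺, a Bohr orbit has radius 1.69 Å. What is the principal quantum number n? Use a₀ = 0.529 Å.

4

r_n = n²a₀/Z ⇒ n² = rZ/a₀ = 1.69 × 5 / 0.529 ≈ 15.97
n = 4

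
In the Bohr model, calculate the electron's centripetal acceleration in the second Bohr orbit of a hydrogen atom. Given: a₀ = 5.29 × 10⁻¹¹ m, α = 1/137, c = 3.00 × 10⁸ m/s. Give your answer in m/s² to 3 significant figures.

r = n²a₀/Z = 2.12 × 10⁻¹⁰ m, v = Zαc/n = 1.09 × 10⁶ m/s
a = v²/r = (1.09 × 10⁶)² / 2.12 × 10⁻¹⁰ = 5.67 × 10²¹ m/s²

5.67 × 10²¹ m/s²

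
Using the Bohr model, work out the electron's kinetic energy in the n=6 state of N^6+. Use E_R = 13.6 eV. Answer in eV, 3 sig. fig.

For a Coulomb orbit the virial theorem gives K = −E_n.
E_n = −E_R·Z²/n², so K = E_R·Z²/n² = 13.6 × 7²/6² = 18.5 eV

18.5 eV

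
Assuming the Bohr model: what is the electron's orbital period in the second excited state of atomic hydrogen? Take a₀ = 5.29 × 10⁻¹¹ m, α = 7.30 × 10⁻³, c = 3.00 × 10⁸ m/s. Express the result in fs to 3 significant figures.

r = n²a₀/Z = 3²·5.29 × 10⁻¹¹/1 = 4.76 × 10⁻¹⁰ m
v = Zαc/n = 1·0.00730·3.00 × 10⁸/3 = 7.30 × 10⁵ m/s
T = 2πr/v = 4.10 × 10⁻¹⁵ s = 4.10 fs

4.10 fs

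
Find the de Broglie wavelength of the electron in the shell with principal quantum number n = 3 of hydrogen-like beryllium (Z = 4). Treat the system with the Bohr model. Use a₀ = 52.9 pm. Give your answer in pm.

249 pm

The Bohr quantisation condition is nλ = 2πr_n.
r_n = n²a₀/Z = 119 pm
λ = 2πr_n/n = 2π·119/3 = 249 pm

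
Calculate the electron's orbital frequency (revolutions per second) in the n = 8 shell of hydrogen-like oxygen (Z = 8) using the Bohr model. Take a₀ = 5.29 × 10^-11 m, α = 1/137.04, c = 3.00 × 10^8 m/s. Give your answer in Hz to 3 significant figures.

8.23 × 10^14 Hz

r = n²a₀/Z = 4.23 × 10^-10 m, v = Zαc/n = 2.19 × 10^6 m/s
f = v/(2πr) = 8.23 × 10^14 Hz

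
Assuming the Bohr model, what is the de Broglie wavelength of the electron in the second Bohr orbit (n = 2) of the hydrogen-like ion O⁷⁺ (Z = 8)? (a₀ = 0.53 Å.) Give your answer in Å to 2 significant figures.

0.83 Å

The Bohr quantisation condition is nλ = 2πr_n.
r_n = n²a₀/Z = 0.27 Å
λ = 2πr_n/n = 2π·0.27/2 = 0.83 Å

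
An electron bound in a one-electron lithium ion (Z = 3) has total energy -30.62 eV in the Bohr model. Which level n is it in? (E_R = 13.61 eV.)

2

E_n = −E_R Z²/n² ⇒ n² = E_R Z²/(−E_n) = 13.61 × 3² / 30.62 ≈ 4.00
n = 2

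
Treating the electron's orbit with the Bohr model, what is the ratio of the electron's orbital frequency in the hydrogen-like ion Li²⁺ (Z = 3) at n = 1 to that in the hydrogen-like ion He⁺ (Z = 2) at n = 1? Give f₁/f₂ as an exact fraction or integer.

9/4

f ∝ Z^2 · n^-3
f₁/f₂ = (3/2)^2 · (1/1)^-3 = 9/4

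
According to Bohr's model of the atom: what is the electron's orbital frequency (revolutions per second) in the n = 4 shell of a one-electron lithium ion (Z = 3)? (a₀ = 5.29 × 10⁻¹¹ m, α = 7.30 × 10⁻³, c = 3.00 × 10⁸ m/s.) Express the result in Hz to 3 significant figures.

r = n²a₀/Z = 2.82 × 10⁻¹⁰ m, v = Zαc/n = 1.64 × 10⁶ m/s
f = v/(2πr) = 9.27 × 10¹⁴ Hz

9.27 × 10¹⁴ Hz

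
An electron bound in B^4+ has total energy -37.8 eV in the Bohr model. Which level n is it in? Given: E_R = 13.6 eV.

E_n = −E_R Z²/n² ⇒ n² = E_R Z²/(−E_n) = 13.6 × 5² / 37.8 ≈ 8.99
n = 3

3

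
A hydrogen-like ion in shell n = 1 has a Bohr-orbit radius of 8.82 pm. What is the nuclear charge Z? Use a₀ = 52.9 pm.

6

r_n = n²a₀/Z ⇒ Z = n²a₀/r = 1² × 52.9 / 8.82 ≈ 6.00
Z = 6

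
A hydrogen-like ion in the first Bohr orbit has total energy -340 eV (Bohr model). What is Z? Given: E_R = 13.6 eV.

5

E_n = −E_R Z²/n² ⇒ Z² = −E_n n²/E_R = 340 × 1² / 13.6 ≈ 25.00
Z = 5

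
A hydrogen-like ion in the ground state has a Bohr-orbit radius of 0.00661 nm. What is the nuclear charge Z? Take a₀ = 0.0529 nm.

r_n = n²a₀/Z ⇒ Z = n²a₀/r = 1² × 0.0529 / 0.00661 ≈ 8.00
Z = 8

8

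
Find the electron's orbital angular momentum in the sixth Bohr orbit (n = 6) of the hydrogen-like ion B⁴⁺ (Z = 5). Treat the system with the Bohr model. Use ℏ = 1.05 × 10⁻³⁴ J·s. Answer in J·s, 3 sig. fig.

L_n = nℏ = 6 × 1.05 × 10⁻³⁴ = 6.30 × 10⁻³⁴ J·s

6.30 × 10⁻³⁴ J·s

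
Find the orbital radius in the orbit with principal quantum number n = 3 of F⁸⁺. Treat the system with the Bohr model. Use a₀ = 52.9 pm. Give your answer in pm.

r_n = n²a₀/Z = 3² × 52.9 / 9
    = 9 × 52.9 / 9 = 52.9 pm

52.9 pm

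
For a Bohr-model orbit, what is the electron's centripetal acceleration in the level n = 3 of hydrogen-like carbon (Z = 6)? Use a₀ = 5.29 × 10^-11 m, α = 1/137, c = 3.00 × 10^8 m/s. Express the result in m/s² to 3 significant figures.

r = n²a₀/Z = 7.94 × 10^-11 m, v = Zαc/n = 4.38 × 10^6 m/s
a = v²/r = (4.38 × 10^6)² / 7.94 × 10^-11 = 2.42 × 10^23 m/s²

2.42 × 10^23 m/s²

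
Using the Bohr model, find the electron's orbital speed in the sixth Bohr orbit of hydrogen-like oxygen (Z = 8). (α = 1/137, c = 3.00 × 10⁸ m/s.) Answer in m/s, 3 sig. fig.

2.92 × 10⁶ m/s

v_n = Zαc/n = 8 × 0.00730 × 3.00 × 10⁸ / 6
    = 2.92 × 10⁶ m/s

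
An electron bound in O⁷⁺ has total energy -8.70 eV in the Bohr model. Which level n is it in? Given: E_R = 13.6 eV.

E_n = −E_R Z²/n² ⇒ n² = E_R Z²/(−E_n) = 13.6 × 8² / 8.70 ≈ 100.05
n = 10

10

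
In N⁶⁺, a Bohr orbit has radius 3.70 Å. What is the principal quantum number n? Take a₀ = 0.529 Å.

r_n = n²a₀/Z ⇒ n² = rZ/a₀ = 3.70 × 7 / 0.529 ≈ 48.96
n = 7

7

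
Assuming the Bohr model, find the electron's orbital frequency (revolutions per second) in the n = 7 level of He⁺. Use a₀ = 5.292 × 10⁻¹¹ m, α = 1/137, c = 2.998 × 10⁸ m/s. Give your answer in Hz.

7.675 × 10¹³ Hz

r = n²a₀/Z = 1.297 × 10⁻⁹ m, v = Zαc/n = 6.252 × 10⁵ m/s
f = v/(2πr) = 7.675 × 10¹³ Hz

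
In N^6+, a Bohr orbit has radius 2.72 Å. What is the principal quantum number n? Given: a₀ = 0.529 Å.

6

r_n = n²a₀/Z ⇒ n² = rZ/a₀ = 2.72 × 7 / 0.529 ≈ 35.99
n = 6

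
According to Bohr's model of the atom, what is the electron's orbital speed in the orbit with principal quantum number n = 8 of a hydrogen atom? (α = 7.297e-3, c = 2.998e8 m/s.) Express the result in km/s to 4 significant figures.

273.5 km/s

v_n = Zαc/n = 1 × 0.007297 × 2.998e8 / 8
    = 273.5 km/s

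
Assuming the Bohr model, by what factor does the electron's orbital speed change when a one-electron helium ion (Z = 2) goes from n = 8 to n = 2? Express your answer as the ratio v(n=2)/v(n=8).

v ∝ Z^1 · n^-1; with Z fixed, v ∝ n^-1.
v(n=2)/v(n=8) = (2/8)^-1 = 4

4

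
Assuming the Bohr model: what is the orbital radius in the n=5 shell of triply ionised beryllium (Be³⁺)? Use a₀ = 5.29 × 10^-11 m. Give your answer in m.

3.31 × 10^-10 m

r_n = n²a₀/Z = 5² × 5.29 × 10^-11 / 4
    = 25 × 5.29 × 10^-11 / 4 = 3.31 × 10^-10 m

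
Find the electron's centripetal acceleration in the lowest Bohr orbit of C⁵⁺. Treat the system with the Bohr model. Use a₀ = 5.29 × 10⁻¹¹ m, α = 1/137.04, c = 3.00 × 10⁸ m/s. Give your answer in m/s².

1.96 × 10²⁵ m/s²

r = n²a₀/Z = 8.82 × 10⁻¹² m, v = Zαc/n = 1.31 × 10⁷ m/s
a = v²/r = (1.31 × 10⁷)² / 8.82 × 10⁻¹² = 1.96 × 10²⁵ m/s²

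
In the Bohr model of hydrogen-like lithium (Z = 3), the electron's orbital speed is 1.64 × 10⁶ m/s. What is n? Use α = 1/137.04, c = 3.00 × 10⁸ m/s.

4

v_n = Zαc/n ⇒ n = Zαc/v = 3 × 0.00730 × 3.00 × 10⁸ / 1.64 × 10⁶ ≈ 4.00
n = 4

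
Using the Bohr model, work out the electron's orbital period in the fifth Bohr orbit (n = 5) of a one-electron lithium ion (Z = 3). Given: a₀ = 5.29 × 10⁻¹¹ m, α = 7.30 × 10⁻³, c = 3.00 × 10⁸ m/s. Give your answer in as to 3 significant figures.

2110 as

r = n²a₀/Z = 5²·5.29 × 10⁻¹¹/3 = 4.41 × 10⁻¹⁰ m
v = Zαc/n = 3·0.00730·3.00 × 10⁸/5 = 1.31 × 10⁶ m/s
T = 2πr/v = 2.11 × 10⁻¹⁵ s = 2110 as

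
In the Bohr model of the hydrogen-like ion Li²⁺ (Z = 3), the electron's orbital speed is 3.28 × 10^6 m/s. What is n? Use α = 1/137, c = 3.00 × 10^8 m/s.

v_n = Zαc/n ⇒ n = Zαc/v = 3 × 0.00730 × 3.00 × 10^8 / 3.28 × 10^6 ≈ 2.00
n = 2

2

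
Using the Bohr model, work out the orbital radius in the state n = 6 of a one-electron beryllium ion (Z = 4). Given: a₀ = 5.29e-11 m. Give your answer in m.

4.76e-10 m

r_n = n²a₀/Z = 6² × 5.29e-11 / 4
    = 36 × 5.29e-11 / 4 = 4.76e-10 m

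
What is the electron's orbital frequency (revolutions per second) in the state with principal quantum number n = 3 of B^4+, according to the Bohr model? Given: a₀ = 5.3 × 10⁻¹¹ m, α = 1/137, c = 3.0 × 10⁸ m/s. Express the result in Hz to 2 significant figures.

r = n²a₀/Z = 9.5 × 10⁻¹¹ m, v = Zαc/n = 3.6 × 10⁶ m/s
f = v/(2πr) = 6.1 × 10¹⁵ Hz

6.1 × 10¹⁵ Hz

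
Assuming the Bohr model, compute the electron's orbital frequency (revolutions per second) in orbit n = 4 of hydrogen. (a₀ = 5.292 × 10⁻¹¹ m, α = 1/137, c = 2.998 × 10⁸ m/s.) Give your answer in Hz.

r = n²a₀/Z = 8.467 × 10⁻¹⁰ m, v = Zαc/n = 5.471 × 10⁵ m/s
f = v/(2πr) = 1.028 × 10¹⁴ Hz

1.028 × 10¹⁴ Hz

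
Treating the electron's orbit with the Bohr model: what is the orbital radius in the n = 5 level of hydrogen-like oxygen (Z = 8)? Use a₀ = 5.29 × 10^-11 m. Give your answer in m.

1.65 × 10^-10 m

r_n = n²a₀/Z = 5² × 5.29 × 10^-11 / 8
    = 25 × 5.29 × 10^-11 / 8 = 1.65 × 10^-10 m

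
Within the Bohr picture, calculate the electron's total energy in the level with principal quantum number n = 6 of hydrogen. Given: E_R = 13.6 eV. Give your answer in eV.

-0.378 eV

E_n = −E_R·Z²/n² = −13.6 × 1²/6² = -0.378 eV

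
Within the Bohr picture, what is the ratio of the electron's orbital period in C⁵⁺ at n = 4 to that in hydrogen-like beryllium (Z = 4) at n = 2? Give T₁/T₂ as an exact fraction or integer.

32/9

T ∝ Z^-2 · n^3
T₁/T₂ = (6/4)^-2 · (4/2)^3 = 32/9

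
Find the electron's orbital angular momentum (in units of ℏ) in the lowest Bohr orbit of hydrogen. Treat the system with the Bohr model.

L_n = nℏ, so L/ℏ = n = 1.

1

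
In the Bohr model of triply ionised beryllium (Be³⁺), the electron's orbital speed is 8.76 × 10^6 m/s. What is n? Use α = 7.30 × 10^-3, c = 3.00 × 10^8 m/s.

1

v_n = Zαc/n ⇒ n = Zαc/v = 4 × 0.00730 × 3.00 × 10^8 / 8.76 × 10^6 ≈ 1.00
n = 1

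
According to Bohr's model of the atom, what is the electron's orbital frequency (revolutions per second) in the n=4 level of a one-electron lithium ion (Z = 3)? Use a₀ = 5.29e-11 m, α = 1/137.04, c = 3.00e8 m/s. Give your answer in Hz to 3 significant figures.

9.26e14 Hz

r = n²a₀/Z = 2.82e-10 m, v = Zαc/n = 1.64e6 m/s
f = v/(2πr) = 9.26e14 Hz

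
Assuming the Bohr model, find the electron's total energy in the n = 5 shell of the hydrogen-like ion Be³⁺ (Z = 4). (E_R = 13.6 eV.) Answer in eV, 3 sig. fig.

E_n = −E_R·Z²/n² = −13.6 × 4²/5² = -8.70 eV

-8.70 eV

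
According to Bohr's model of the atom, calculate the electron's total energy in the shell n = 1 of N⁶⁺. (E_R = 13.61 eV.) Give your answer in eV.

-666.9 eV

E_n = −E_R·Z²/n² = −13.61 × 7²/1² = -666.9 eV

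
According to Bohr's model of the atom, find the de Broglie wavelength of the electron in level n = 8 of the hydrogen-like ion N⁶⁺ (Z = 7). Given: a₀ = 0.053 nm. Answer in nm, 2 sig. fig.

0.38 nm

The Bohr quantisation condition is nλ = 2πr_n.
r_n = n²a₀/Z = 0.48 nm
λ = 2πr_n/n = 2π·0.48/8 = 0.38 nm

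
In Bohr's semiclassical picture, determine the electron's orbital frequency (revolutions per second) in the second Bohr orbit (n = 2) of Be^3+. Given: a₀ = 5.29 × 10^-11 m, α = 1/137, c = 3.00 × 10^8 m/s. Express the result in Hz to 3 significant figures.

r = n²a₀/Z = 5.29 × 10^-11 m, v = Zαc/n = 4.38 × 10^6 m/s
f = v/(2πr) = 1.32 × 10^16 Hz

1.32 × 10^16 Hz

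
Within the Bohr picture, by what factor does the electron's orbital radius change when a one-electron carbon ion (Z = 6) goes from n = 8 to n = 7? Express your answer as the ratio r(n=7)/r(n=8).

49/64

r ∝ Z^-1 · n^2; with Z fixed, r ∝ n^2.
r(n=7)/r(n=8) = (7/8)^2 = 49/64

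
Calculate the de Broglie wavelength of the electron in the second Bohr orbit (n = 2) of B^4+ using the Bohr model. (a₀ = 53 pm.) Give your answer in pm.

130 pm

The Bohr quantisation condition is nλ = 2πr_n.
r_n = n²a₀/Z = 42 pm
λ = 2πr_n/n = 2π·42/2 = 130 pm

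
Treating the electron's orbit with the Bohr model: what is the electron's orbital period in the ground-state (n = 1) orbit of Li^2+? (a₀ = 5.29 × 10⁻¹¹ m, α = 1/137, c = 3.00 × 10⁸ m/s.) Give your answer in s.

r = n²a₀/Z = 1²·5.29 × 10⁻¹¹/3 = 1.76 × 10⁻¹¹ m
v = Zαc/n = 3·0.00730·3.00 × 10⁸/1 = 6.57 × 10⁶ m/s
T = 2πr/v = 1.69 × 10⁻¹⁷ s

1.69 × 10⁻¹⁷ s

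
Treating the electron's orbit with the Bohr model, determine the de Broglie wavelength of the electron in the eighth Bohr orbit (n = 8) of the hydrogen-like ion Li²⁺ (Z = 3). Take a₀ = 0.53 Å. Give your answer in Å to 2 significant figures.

8.9 Å

The Bohr quantisation condition is nλ = 2πr_n.
r_n = n²a₀/Z = 11 Å
λ = 2πr_n/n = 2π·11/8 = 8.9 Å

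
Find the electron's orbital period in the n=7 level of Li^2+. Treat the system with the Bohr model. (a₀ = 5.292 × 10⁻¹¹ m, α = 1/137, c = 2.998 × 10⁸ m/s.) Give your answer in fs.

5.791 fs

r = n²a₀/Z = 7²·5.292 × 10⁻¹¹/3 = 8.644 × 10⁻¹⁰ m
v = Zαc/n = 3·0.007299·2.998 × 10⁸/7 = 9.379 × 10⁵ m/s
T = 2πr/v = 5.791 × 10⁻¹⁵ s = 5.791 fs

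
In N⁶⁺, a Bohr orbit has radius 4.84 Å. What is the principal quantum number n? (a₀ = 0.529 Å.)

8

r_n = n²a₀/Z ⇒ n² = rZ/a₀ = 4.84 × 7 / 0.529 ≈ 64.05
n = 8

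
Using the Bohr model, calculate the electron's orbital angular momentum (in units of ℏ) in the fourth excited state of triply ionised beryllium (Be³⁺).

L_n = nℏ, so L/ℏ = n = 5.

5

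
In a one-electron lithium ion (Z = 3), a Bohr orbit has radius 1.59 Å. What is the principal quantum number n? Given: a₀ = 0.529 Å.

3

r_n = n²a₀/Z ⇒ n² = rZ/a₀ = 1.59 × 3 / 0.529 ≈ 9.02
n = 3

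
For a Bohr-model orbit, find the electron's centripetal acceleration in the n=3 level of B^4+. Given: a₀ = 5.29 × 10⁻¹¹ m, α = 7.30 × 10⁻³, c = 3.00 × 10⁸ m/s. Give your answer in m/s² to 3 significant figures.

1.40 × 10²³ m/s²

r = n²a₀/Z = 9.52 × 10⁻¹¹ m, v = Zαc/n = 3.65 × 10⁶ m/s
a = v²/r = (3.65 × 10⁶)² / 9.52 × 10⁻¹¹ = 1.40 × 10²³ m/s²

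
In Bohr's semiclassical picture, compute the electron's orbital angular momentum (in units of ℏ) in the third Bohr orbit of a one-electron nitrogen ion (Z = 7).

3

L_n = nℏ, so L/ℏ = n = 3.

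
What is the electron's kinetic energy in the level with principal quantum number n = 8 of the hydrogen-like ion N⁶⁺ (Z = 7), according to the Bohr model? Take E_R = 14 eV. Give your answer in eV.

11 eV

For a Coulomb orbit the virial theorem gives K = −E_n.
E_n = −E_R·Z²/n², so K = E_R·Z²/n² = 14 × 7²/8² = 11 eV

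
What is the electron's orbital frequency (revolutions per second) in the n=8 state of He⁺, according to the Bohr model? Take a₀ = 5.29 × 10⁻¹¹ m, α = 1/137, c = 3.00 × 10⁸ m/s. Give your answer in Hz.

5.15 × 10¹³ Hz

r = n²a₀/Z = 1.69 × 10⁻⁹ m, v = Zαc/n = 5.47 × 10⁵ m/s
f = v/(2πr) = 5.15 × 10¹³ Hz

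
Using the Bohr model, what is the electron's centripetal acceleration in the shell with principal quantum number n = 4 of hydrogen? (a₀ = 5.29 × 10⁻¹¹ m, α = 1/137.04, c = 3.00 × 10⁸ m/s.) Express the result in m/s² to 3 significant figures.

r = n²a₀/Z = 8.46 × 10⁻¹⁰ m, v = Zαc/n = 5.47 × 10⁵ m/s
a = v²/r = (5.47 × 10⁵)² / 8.46 × 10⁻¹⁰ = 3.54 × 10²⁰ m/s²

3.54 × 10²⁰ m/s²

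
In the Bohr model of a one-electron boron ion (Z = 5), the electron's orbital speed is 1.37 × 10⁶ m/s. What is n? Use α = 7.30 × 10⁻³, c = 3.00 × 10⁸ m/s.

8

v_n = Zαc/n ⇒ n = Zαc/v = 5 × 0.00730 × 3.00 × 10⁸ / 1.37 × 10⁶ ≈ 7.99
n = 8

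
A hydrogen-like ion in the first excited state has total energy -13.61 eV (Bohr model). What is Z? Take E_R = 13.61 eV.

E_n = −E_R Z²/n² ⇒ Z² = −E_n n²/E_R = 13.61 × 2² / 13.61 ≈ 4.00
Z = 2

2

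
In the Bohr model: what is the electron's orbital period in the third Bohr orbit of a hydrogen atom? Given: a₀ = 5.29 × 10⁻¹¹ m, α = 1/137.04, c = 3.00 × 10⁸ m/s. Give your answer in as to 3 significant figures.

r = n²a₀/Z = 3²·5.29 × 10⁻¹¹/1 = 4.76 × 10⁻¹⁰ m
v = Zαc/n = 1·0.00730·3.00 × 10⁸/3 = 7.30 × 10⁵ m/s
T = 2πr/v = 4.10 × 10⁻¹⁵ s = 4100 as

4100 as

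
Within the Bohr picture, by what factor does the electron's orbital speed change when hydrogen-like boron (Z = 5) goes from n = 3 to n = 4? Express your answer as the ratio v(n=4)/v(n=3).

3/4

v ∝ Z^1 · n^-1; with Z fixed, v ∝ n^-1.
v(n=4)/v(n=3) = (4/3)^-1 = 3/4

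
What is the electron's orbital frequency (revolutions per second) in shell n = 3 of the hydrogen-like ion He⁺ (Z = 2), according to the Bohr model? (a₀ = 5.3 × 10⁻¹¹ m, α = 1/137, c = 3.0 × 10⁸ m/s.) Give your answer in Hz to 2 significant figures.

r = n²a₀/Z = 2.4 × 10⁻¹⁰ m, v = Zαc/n = 1.5 × 10⁶ m/s
f = v/(2πr) = 9.7 × 10¹⁴ Hz

9.7 × 10¹⁴ Hz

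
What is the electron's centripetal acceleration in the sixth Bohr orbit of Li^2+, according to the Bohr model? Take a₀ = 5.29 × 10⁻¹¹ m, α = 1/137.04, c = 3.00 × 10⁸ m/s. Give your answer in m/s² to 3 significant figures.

r = n²a₀/Z = 6.35 × 10⁻¹⁰ m, v = Zαc/n = 1.09 × 10⁶ m/s
a = v²/r = (1.09 × 10⁶)² / 6.35 × 10⁻¹⁰ = 1.89 × 10²¹ m/s²

1.89 × 10²¹ m/s²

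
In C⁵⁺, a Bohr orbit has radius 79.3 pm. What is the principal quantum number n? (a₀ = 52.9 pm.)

3

r_n = n²a₀/Z ⇒ n² = rZ/a₀ = 79.3 × 6 / 52.9 ≈ 8.99
n = 3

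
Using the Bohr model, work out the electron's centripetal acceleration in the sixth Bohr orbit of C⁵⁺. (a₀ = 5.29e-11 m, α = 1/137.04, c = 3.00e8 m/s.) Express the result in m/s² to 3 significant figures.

r = n²a₀/Z = 3.17e-10 m, v = Zαc/n = 2.19e6 m/s
a = v²/r = (2.19e6)² / 3.17e-10 = 1.51e22 m/s²

1.51e22 m/s²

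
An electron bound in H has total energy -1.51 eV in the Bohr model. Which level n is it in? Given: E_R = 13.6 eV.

E_n = −E_R Z²/n² ⇒ n² = E_R Z²/(−E_n) = 13.6 × 1² / 1.51 ≈ 9.01
n = 3

3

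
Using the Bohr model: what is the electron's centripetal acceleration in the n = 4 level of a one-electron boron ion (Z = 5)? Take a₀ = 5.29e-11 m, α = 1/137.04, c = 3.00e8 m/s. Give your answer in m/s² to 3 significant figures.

4.42e22 m/s²

r = n²a₀/Z = 1.69e-10 m, v = Zαc/n = 2.74e6 m/s
a = v²/r = (2.74e6)² / 1.69e-10 = 4.42e22 m/s²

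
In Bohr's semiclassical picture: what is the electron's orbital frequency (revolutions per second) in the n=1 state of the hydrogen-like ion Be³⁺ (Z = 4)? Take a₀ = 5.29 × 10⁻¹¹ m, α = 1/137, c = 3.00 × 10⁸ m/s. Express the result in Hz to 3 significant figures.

1.05 × 10¹⁷ Hz

r = n²a₀/Z = 1.32 × 10⁻¹¹ m, v = Zαc/n = 8.76 × 10⁶ m/s
f = v/(2πr) = 1.05 × 10¹⁷ Hz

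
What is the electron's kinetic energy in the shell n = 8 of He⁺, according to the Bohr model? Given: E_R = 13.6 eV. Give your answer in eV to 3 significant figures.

For a Coulomb orbit the virial theorem gives K = −E_n.
E_n = −E_R·Z²/n², so K = E_R·Z²/n² = 13.6 × 2²/8² = 0.850 eV

0.850 eV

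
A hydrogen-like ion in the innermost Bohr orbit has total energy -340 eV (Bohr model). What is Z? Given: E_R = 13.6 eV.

5

E_n = −E_R Z²/n² ⇒ Z² = −E_n n²/E_R = 340 × 1² / 13.6 ≈ 25.00
Z = 5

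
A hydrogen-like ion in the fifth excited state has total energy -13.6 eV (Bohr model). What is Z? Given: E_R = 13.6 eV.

E_n = −E_R Z²/n² ⇒ Z² = −E_n n²/E_R = 13.6 × 6² / 13.6 ≈ 36.00
Z = 6

6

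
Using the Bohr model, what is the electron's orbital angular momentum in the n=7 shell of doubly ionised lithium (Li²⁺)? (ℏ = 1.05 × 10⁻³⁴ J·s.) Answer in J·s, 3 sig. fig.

7.35 × 10⁻³⁴ J·s

L_n = nℏ = 7 × 1.05 × 10⁻³⁴ = 7.35 × 10⁻³⁴ J·s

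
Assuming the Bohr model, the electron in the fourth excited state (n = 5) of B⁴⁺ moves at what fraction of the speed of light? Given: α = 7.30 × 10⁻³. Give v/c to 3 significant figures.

0.00730

v_n = Zαc/n, so v/c = Zα/n = 5 × 0.00730 / 5 = 0.00730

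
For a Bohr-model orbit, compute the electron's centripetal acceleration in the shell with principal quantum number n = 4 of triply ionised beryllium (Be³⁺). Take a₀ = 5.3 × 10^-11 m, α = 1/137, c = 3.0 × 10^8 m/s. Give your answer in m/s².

r = n²a₀/Z = 2.1 × 10^-10 m, v = Zαc/n = 2.2 × 10^6 m/s
a = v²/r = (2.2 × 10^6)² / 2.1 × 10^-10 = 2.3 × 10^22 m/s²

2.3 × 10^22 m/s²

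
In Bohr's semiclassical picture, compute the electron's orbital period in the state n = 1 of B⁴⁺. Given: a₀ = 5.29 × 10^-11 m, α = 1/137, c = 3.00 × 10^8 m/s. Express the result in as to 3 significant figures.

r = n²a₀/Z = 1²·5.29 × 10^-11/5 = 1.06 × 10^-11 m
v = Zαc/n = 5·0.00730·3.00 × 10^8/1 = 1.09 × 10^7 m/s
T = 2πr/v = 6.07 × 10^-18 s = 6.07 as

6.07 as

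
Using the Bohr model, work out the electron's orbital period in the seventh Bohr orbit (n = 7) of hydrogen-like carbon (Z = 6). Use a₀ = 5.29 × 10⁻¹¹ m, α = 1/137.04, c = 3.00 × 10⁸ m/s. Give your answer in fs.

r = n²a₀/Z = 7²·5.29 × 10⁻¹¹/6 = 4.32 × 10⁻¹⁰ m
v = Zαc/n = 6·0.00730·3.00 × 10⁸/7 = 1.88 × 10⁶ m/s
T = 2πr/v = 1.45 × 10⁻¹⁵ s = 1.45 fs

1.45 fs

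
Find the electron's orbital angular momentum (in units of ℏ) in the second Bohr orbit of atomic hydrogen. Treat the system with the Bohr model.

2

L_n = nℏ, so L/ℏ = n = 2.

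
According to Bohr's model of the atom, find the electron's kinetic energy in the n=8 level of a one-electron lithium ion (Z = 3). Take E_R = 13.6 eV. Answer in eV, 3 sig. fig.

1.91 eV

For a Coulomb orbit the virial theorem gives K = −E_n.
E_n = −E_R·Z²/n², so K = E_R·Z²/n² = 13.6 × 3²/8² = 1.91 eV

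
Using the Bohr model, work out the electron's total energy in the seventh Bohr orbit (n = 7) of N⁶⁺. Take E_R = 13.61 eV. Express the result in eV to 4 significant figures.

-13.61 eV

E_n = −E_R·Z²/n² = −13.61 × 7²/7² = -13.61 eV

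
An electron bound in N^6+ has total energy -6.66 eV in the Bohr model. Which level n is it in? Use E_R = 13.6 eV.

E_n = −E_R Z²/n² ⇒ n² = E_R Z²/(−E_n) = 13.6 × 7² / 6.66 ≈ 100.06
n = 10

10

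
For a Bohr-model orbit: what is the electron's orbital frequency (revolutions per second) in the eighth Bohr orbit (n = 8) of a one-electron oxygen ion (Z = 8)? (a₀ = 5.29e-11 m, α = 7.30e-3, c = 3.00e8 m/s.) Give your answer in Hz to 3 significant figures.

8.24e14 Hz

r = n²a₀/Z = 4.23e-10 m, v = Zαc/n = 2.19e6 m/s
f = v/(2πr) = 8.24e14 Hz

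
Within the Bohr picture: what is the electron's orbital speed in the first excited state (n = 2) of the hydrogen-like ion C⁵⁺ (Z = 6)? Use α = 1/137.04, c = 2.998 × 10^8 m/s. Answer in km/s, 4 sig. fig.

6563 km/s

v_n = Zαc/n = 6 × 0.007297 × 2.998 × 10^8 / 2
    = 6563 km/s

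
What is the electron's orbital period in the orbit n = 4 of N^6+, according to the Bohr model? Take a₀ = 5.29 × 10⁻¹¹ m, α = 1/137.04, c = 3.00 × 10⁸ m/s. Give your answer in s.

r = n²a₀/Z = 4²·5.29 × 10⁻¹¹/7 = 1.21 × 10⁻¹⁰ m
v = Zαc/n = 7·0.00730·3.00 × 10⁸/4 = 3.83 × 10⁶ m/s
T = 2πr/v = 1.98 × 10⁻¹⁶ s

1.98 × 10⁻¹⁶ s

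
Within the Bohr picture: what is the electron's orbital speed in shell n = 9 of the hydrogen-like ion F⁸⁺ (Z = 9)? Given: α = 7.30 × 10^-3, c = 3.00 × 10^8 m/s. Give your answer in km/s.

v_n = Zαc/n = 9 × 0.00730 × 3.00 × 10^8 / 9
    = 2190 km/s

2190 km/s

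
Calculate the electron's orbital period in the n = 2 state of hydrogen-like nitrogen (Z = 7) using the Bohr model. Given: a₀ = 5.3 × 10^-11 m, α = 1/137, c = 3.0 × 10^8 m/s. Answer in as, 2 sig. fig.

25 as

r = n²a₀/Z = 2²·5.3 × 10^-11/7 = 3.0 × 10^-11 m
v = Zαc/n = 7·0.0073·3.0 × 10^8/2 = 7.7 × 10^6 m/s
T = 2πr/v = 2.5 × 10^-17 s = 25 as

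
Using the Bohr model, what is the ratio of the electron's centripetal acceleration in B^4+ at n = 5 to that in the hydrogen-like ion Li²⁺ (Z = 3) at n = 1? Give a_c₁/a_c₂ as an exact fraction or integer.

a_c ∝ Z^3 · n^-4
a_c₁/a_c₂ = (5/3)^3 · (5/1)^-4 = 1/135

1/135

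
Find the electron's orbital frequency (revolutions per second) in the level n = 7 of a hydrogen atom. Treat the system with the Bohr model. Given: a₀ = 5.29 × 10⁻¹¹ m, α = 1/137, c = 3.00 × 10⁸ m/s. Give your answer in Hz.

r = n²a₀/Z = 2.59 × 10⁻⁹ m, v = Zαc/n = 3.13 × 10⁵ m/s
f = v/(2πr) = 1.92 × 10¹³ Hz

1.92 × 10¹³ Hz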